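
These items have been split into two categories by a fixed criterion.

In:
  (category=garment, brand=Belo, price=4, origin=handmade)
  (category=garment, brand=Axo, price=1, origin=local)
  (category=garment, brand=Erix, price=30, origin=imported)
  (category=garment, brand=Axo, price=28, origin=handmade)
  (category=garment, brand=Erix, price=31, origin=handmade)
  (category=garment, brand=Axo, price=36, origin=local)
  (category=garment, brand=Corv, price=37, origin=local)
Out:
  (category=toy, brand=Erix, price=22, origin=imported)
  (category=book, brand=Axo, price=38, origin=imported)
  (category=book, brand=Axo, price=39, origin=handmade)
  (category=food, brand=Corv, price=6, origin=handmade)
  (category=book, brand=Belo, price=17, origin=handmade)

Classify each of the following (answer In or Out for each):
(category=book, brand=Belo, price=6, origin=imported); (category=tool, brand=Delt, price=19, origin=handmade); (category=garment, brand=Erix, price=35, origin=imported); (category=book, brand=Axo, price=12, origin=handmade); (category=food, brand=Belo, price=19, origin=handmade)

Out, Out, In, Out, Out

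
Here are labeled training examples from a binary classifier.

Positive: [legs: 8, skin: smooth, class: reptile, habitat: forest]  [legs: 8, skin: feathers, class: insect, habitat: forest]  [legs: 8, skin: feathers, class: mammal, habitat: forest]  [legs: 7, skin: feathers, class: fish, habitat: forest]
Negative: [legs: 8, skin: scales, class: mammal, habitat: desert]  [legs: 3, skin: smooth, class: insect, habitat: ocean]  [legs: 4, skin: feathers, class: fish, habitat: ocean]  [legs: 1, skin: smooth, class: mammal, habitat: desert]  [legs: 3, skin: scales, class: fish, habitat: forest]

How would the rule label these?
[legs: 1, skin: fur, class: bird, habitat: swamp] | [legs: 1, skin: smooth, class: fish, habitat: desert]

One predicate separates the groups cleanly: habitat is forest AND legs ≥ 4.
[legs: 1, skin: fur, class: bird, habitat: swamp]: Negative (habitat is swamp, legs = 1). [legs: 1, skin: smooth, class: fish, habitat: desert]: Negative (habitat is desert, legs = 1).

Negative, Negative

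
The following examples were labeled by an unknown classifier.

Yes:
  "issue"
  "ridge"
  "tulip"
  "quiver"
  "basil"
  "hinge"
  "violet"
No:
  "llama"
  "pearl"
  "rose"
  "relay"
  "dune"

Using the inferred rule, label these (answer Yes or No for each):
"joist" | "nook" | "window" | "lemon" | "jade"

Checking candidate rules against both groups, what survives is: contains 'i'.
Yes: "joist", since has 'i'.
No: "nook", since no 'i'.
Yes: "window", since has 'i'.
No: "lemon", since no 'i'.
No: "jade", since no 'i'.

Yes, No, Yes, No, No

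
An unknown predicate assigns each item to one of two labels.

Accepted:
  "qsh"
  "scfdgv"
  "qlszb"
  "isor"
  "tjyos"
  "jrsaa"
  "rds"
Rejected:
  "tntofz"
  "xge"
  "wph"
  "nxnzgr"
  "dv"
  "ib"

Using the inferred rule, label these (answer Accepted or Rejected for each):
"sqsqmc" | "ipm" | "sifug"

Checking candidate rules against both groups, what survives is: contains 's'.
Accepted: "sqsqmc", since has 's'.
Rejected: "ipm", since no 's'.
Accepted: "sifug", since has 's'.

Accepted, Rejected, Accepted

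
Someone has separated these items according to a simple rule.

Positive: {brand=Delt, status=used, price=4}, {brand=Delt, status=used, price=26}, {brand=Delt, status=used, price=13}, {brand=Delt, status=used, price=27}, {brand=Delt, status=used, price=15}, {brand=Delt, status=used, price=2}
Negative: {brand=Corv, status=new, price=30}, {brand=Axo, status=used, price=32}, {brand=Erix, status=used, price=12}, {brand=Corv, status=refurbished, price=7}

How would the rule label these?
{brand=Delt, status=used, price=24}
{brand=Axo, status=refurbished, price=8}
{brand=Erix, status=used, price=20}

The simplest hypothesis consistent with all the labels is: brand is Delt.
{brand=Delt, status=used, price=24} — brand is Delt, hence Positive. {brand=Axo, status=refurbished, price=8} — brand is Axo, hence Negative. {brand=Erix, status=used, price=20} — brand is Erix, hence Negative.

Positive, Negative, Negative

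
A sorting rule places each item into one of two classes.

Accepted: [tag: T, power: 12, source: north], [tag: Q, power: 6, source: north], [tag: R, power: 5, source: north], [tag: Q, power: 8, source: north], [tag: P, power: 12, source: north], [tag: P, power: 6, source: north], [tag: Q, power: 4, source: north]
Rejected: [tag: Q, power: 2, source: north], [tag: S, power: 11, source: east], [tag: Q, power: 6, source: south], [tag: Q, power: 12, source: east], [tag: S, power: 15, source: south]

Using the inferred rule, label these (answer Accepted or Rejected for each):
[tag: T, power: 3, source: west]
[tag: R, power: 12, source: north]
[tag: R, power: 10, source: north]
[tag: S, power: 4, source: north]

The rule appears to be: source is north AND power ≥ 4.
[tag: T, power: 3, source: west]: source is west, power = 3, does not satisfy this → Rejected.
[tag: R, power: 12, source: north]: source is north, power = 12, passes → Accepted.
[tag: R, power: 10, source: north]: source is north, power = 10, passes → Accepted.
[tag: S, power: 4, source: north]: source is north, power = 4, passes → Accepted.

Rejected, Accepted, Accepted, Accepted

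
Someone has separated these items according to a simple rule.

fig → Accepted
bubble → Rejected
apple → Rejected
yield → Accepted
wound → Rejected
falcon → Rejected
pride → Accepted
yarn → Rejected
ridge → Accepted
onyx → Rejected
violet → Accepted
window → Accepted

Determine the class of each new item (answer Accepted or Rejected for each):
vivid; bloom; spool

Checking candidate rules against both groups, what survives is: contains 'i'.

Accepted, Rejected, Rejected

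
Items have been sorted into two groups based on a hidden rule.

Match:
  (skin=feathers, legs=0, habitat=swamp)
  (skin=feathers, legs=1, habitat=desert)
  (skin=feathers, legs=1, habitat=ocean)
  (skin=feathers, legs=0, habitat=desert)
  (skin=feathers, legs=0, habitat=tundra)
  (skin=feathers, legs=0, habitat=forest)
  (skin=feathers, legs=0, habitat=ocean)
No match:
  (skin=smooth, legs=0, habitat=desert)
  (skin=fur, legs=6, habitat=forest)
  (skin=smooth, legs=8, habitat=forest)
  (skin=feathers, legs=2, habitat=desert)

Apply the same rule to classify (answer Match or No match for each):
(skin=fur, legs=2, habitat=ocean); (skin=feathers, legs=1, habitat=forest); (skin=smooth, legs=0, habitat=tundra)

No match, Match, No match

The rule appears to be: skin is feathers AND legs ≤ 1.
(skin=fur, legs=2, habitat=ocean): skin is fur, legs = 2, doesn't qualify → No match.
(skin=feathers, legs=1, habitat=forest): skin is feathers, legs = 1, has this property → Match.
(skin=smooth, legs=0, habitat=tundra): skin is smooth, legs = 0, doesn't qualify → No match.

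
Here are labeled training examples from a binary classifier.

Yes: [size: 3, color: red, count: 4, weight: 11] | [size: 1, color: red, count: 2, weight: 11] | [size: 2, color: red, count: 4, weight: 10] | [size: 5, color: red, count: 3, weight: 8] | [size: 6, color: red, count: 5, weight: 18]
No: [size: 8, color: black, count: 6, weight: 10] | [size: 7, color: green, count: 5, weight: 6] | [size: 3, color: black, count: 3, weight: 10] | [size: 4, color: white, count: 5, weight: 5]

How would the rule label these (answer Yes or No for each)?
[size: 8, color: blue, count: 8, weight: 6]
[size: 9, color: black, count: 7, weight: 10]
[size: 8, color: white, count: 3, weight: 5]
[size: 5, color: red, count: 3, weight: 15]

No, No, No, Yes

The common property of the 'Yes' items is: color is red. No 'No' item has it.
[size: 8, color: blue, count: 8, weight: 6] — color is blue, hence No.
[size: 9, color: black, count: 7, weight: 10] — color is black, hence No.
[size: 8, color: white, count: 3, weight: 5] — color is white, hence No.
[size: 5, color: red, count: 3, weight: 15] — color is red, hence Yes.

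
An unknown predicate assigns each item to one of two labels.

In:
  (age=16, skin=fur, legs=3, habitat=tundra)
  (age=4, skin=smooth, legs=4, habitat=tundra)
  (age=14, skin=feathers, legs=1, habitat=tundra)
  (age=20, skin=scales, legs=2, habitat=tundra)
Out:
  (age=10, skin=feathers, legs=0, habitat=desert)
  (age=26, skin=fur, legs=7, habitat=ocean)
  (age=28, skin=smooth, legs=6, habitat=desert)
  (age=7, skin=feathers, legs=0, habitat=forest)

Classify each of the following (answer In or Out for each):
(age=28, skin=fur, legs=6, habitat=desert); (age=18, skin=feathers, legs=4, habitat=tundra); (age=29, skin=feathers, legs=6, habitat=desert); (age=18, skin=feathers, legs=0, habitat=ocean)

Out, In, Out, Out

Checking candidate rules against both groups, what survives is: habitat is tundra.
(age=28, skin=fur, legs=6, habitat=desert): habitat is desert — does not satisfy this, so Out.
(age=18, skin=feathers, legs=4, habitat=tundra): habitat is tundra — meets the rule, so In.
(age=29, skin=feathers, legs=6, habitat=desert): habitat is desert — does not satisfy this, so Out.
(age=18, skin=feathers, legs=0, habitat=ocean): habitat is ocean — does not satisfy this, so Out.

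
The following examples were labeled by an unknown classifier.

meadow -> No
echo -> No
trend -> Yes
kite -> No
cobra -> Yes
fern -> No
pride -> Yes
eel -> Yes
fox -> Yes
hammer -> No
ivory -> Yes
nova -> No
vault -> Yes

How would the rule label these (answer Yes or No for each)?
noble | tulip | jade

Yes, Yes, No

The classifier is using: odd length.
Yes: noble, since length 5. Yes: tulip, since length 5. No: jade, since length 4.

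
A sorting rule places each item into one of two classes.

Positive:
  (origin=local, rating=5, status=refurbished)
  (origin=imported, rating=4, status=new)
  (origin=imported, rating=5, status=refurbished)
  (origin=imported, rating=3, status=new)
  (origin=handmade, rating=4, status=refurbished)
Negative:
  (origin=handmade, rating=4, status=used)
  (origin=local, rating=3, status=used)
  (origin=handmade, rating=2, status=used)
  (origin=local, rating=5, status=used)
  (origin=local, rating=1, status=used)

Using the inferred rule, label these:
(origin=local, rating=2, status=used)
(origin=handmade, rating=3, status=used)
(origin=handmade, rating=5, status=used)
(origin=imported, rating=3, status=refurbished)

Negative, Negative, Negative, Positive

The pattern is that an item is 'Positive' exactly when: status is not used.
Negative: (origin=local, rating=2, status=used), since status is used. Negative: (origin=handmade, rating=3, status=used), since status is used. Negative: (origin=handmade, rating=5, status=used), since status is used. Positive: (origin=imported, rating=3, status=refurbished), since status is refurbished.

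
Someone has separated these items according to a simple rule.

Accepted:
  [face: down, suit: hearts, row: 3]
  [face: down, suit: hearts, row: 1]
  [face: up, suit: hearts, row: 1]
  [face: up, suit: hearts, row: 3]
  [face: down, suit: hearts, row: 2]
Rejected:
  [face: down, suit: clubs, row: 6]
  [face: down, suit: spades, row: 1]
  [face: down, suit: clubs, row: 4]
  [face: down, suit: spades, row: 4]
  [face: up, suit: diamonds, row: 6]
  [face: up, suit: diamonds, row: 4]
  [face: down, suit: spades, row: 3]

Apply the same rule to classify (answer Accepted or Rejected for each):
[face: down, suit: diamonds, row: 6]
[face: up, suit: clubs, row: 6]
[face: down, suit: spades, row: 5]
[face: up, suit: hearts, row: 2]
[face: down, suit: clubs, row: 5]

Rejected, Rejected, Rejected, Accepted, Rejected

The simplest hypothesis consistent with all the labels is: suit is hearts.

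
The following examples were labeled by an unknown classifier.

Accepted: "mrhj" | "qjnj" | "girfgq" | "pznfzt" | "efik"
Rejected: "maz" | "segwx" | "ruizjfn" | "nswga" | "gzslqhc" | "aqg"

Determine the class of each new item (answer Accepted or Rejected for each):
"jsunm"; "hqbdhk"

Rejected, Accepted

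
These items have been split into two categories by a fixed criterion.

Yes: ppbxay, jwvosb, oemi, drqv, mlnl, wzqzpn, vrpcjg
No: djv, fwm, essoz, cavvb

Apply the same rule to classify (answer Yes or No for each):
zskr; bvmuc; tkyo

Yes, No, Yes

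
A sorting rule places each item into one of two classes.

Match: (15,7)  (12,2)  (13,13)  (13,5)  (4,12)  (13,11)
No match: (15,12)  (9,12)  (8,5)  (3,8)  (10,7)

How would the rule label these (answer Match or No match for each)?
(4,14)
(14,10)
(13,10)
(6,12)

The rule appears to be: sum is even.
Match: (4,14), since 4+14 = 18.
Match: (14,10), since 14+10 = 24.
No match: (13,10), since 13+10 = 23.
Match: (6,12), since 6+12 = 18.

Match, Match, No match, Match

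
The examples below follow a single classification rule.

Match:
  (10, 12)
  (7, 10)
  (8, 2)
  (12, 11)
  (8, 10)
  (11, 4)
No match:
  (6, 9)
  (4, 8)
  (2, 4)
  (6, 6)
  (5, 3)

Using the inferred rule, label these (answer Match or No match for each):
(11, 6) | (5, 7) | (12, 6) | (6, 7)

The pattern is that an item is 'Match' exactly when: first ≥ 7.

Match, No match, Match, No match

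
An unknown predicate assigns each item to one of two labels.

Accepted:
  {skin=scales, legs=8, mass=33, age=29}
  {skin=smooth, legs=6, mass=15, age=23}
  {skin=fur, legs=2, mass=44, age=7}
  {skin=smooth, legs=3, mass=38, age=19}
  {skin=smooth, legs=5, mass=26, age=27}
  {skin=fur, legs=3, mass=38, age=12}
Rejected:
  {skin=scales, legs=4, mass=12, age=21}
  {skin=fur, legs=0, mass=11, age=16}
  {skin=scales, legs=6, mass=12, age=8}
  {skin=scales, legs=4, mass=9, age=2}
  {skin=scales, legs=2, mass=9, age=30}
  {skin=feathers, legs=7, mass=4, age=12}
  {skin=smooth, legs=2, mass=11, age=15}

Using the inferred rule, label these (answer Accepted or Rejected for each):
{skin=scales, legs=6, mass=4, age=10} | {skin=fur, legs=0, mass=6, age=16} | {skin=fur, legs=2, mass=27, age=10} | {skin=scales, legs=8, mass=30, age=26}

Rejected, Rejected, Accepted, Accepted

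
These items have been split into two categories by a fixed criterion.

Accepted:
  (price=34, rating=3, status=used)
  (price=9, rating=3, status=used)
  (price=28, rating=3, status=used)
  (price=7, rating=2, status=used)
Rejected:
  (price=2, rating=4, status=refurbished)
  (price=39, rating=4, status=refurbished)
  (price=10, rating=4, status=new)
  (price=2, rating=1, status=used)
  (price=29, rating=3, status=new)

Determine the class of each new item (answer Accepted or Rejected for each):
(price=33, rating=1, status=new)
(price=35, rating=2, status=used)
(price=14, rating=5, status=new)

The simplest hypothesis consistent with all the labels is: status is used AND price ≥ 7.
(price=33, rating=1, status=new) — status is new, price = 33, hence Rejected.
(price=35, rating=2, status=used) — status is used, price = 35, hence Accepted.
(price=14, rating=5, status=new) — status is new, price = 14, hence Rejected.

Rejected, Accepted, Rejected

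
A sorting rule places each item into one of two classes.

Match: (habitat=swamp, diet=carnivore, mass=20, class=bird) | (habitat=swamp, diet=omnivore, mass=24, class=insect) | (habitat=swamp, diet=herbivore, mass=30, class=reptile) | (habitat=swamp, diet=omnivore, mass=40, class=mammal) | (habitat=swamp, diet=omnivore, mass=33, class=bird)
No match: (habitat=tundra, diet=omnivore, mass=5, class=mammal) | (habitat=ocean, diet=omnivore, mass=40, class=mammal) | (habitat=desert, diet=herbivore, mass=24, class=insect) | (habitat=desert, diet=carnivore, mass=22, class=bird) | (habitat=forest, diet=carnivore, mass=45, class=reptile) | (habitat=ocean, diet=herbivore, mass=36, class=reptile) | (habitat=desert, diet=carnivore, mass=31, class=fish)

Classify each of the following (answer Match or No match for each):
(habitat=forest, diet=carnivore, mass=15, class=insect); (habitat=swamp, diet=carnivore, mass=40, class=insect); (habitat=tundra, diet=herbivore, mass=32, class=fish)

No match, Match, No match

The classifier is using: habitat is swamp.
(habitat=forest, diet=carnivore, mass=15, class=insect) — habitat is forest, hence No match. (habitat=swamp, diet=carnivore, mass=40, class=insect) — habitat is swamp, hence Match. (habitat=tundra, diet=herbivore, mass=32, class=fish) — habitat is tundra, hence No match.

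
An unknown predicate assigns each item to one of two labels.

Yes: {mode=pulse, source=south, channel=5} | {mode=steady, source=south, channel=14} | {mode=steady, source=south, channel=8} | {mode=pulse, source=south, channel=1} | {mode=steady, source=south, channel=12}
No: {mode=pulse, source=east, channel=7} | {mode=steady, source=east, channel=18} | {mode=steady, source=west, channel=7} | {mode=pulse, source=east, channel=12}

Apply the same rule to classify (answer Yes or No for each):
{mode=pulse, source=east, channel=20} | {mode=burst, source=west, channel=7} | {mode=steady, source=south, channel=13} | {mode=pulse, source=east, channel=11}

The simplest hypothesis consistent with all the labels is: source is south.

No, No, Yes, No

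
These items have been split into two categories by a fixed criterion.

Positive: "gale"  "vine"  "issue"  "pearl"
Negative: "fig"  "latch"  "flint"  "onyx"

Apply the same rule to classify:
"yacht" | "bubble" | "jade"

Every 'Positive' example satisfies: contains 'e'. None of the 'Negative' examples do.

Negative, Positive, Positive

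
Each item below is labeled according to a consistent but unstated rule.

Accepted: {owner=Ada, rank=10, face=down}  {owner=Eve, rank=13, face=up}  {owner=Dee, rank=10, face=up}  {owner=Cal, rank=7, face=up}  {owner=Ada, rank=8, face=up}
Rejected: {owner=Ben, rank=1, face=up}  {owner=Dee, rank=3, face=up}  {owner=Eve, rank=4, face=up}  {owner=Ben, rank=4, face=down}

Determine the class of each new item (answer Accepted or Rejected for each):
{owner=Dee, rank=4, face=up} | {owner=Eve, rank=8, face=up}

The simplest hypothesis consistent with all the labels is: rank ≥ 7.
{owner=Dee, rank=4, face=up}: rank = 4 — fails the rule, so Rejected. {owner=Eve, rank=8, face=up}: rank = 8 — meets the rule, so Accepted.

Rejected, Accepted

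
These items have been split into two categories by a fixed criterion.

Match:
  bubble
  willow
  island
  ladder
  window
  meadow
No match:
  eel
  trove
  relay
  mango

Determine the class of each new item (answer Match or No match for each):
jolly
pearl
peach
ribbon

No match, No match, No match, Match

Every 'Match' example satisfies: even length. None of the 'No match' examples do.
jolly: length 5, does not satisfy this → No match. pearl: length 5, does not satisfy this → No match. peach: length 5, does not satisfy this → No match. ribbon: length 6, satisfies this → Match.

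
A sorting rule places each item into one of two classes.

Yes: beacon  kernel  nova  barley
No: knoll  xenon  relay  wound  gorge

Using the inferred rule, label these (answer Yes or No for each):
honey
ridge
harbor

No, No, Yes

Rule: even length. This holds for each 'Yes' example and fails for each 'No' one.
No: honey, since length 5. No: ridge, since length 5. Yes: harbor, since length 6.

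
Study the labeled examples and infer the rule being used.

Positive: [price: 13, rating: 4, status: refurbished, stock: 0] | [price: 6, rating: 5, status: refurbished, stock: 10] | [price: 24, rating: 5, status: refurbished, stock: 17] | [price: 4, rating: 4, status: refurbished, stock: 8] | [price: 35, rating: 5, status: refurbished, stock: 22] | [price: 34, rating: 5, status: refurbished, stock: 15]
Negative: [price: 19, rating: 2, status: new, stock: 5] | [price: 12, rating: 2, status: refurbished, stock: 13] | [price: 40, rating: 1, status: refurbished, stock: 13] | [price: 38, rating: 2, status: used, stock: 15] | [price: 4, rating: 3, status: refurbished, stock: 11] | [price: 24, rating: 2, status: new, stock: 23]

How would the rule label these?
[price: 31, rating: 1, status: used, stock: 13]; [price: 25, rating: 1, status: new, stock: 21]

The rule appears to be: rating ≥ 4.
[price: 31, rating: 1, status: used, stock: 13] — rating = 1, hence Negative. [price: 25, rating: 1, status: new, stock: 21] — rating = 1, hence Negative.

Negative, Negative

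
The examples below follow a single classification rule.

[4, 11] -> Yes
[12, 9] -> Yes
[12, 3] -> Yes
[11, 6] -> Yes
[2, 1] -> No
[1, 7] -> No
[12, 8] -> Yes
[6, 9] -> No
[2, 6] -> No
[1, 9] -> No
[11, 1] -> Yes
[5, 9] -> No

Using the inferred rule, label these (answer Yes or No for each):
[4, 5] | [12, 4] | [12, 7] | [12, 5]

The distinguishing property — max ≥ 11 — holds for all the 'Yes' cases and none of the 'No' cases.

No, Yes, Yes, Yes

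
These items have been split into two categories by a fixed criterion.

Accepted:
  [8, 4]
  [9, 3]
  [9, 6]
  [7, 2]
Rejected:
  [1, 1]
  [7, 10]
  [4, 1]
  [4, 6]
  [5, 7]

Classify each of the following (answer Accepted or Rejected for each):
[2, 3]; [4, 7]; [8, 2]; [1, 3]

Rejected, Rejected, Accepted, Rejected

A rule that fits every label: first > second AND sum ≥ 9 — true of each 'Accepted' example, false of each 'Rejected' one.
[2, 3]: Rejected (2 < 3, 2+3 = 5).
[4, 7]: Rejected (4 < 7, 4+7 = 11).
[8, 2]: Accepted (8 > 2, 8+2 = 10).
[1, 3]: Rejected (1 < 3, 1+3 = 4).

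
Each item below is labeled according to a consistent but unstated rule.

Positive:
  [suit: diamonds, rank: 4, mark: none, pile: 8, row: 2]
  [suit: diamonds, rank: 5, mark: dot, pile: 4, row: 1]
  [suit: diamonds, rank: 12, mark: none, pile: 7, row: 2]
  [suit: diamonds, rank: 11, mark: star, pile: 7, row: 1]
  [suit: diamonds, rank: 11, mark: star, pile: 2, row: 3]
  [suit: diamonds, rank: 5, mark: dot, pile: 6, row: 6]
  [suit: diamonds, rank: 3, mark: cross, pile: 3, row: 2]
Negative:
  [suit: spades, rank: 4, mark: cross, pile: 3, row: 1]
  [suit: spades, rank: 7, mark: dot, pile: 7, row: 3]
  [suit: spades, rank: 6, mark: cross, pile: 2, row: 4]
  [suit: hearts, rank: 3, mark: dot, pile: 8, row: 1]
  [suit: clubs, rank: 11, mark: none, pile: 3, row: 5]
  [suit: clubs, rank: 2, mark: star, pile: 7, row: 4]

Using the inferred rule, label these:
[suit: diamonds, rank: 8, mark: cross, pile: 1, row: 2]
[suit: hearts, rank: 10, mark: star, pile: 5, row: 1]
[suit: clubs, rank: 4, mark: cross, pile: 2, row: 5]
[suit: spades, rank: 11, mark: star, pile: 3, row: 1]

The pattern is that an item is 'Positive' exactly when: suit is diamonds.
[suit: diamonds, rank: 8, mark: cross, pile: 1, row: 2] → suit is diamonds → Positive.
[suit: hearts, rank: 10, mark: star, pile: 5, row: 1] → suit is hearts → Negative.
[suit: clubs, rank: 4, mark: cross, pile: 2, row: 5] → suit is clubs → Negative.
[suit: spades, rank: 11, mark: star, pile: 3, row: 1] → suit is spades → Negative.

Positive, Negative, Negative, Negative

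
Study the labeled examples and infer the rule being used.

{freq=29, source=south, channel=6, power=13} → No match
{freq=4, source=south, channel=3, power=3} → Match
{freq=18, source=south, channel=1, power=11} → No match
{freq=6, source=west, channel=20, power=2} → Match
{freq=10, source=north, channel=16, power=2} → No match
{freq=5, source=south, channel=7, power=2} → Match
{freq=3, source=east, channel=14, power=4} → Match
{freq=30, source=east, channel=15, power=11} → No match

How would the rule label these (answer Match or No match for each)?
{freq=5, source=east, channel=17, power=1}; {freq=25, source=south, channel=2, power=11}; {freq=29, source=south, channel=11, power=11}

Match, No match, No match

The distinguishing property — freq ≤ 6 — holds for all the 'Match' cases and none of the 'No match' cases.
{freq=5, source=east, channel=17, power=1}: freq = 5, has this property → Match. {freq=25, source=south, channel=2, power=11}: freq = 25, does not pass → No match. {freq=29, source=south, channel=11, power=11}: freq = 29, does not pass → No match.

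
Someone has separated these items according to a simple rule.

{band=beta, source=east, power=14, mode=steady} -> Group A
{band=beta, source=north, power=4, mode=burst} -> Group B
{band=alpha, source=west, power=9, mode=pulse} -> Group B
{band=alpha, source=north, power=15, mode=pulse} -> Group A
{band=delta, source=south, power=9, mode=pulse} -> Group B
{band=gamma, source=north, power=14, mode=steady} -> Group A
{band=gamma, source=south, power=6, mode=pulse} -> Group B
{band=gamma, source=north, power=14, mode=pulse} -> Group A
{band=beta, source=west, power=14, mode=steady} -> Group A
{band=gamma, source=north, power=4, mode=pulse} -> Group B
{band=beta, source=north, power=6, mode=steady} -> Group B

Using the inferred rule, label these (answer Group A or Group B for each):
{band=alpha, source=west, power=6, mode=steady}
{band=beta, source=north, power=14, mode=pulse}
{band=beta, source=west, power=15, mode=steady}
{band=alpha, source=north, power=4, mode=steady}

Every 'Group A' example satisfies: power ≥ 14. None of the 'Group B' examples do.
{band=alpha, source=west, power=6, mode=steady} — power = 6, hence Group B. {band=beta, source=north, power=14, mode=pulse} — power = 14, hence Group A. {band=beta, source=west, power=15, mode=steady} — power = 15, hence Group A. {band=alpha, source=north, power=4, mode=steady} — power = 4, hence Group B.

Group B, Group A, Group A, Group B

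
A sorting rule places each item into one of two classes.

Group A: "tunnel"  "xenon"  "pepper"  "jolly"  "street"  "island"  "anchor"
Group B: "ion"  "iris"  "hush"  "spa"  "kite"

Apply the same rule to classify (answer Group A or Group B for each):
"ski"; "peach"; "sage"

All 'Group A' examples share one property — length ≥ 5 — and every 'Group B' example lacks it.
Group B: "ski", since length 3. Group A: "peach", since length 5. Group B: "sage", since length 4.

Group B, Group A, Group B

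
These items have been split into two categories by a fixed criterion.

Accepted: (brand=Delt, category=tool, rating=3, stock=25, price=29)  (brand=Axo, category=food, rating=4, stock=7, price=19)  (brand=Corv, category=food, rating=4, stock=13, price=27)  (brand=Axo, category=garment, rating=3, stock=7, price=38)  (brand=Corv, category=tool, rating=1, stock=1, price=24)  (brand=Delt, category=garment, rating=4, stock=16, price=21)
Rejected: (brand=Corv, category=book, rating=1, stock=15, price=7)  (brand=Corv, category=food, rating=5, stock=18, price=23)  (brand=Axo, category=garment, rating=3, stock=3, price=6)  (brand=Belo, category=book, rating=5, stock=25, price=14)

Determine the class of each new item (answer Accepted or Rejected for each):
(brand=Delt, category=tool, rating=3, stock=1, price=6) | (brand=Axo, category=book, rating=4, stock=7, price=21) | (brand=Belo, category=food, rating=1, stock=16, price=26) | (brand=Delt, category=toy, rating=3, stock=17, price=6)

A rule that fits every label: rating ≤ 4 AND price ≥ 14 — true of each 'Accepted' example, false of each 'Rejected' one.
(brand=Delt, category=tool, rating=3, stock=1, price=6): rating = 3, price = 6 — fails this test, so Rejected. (brand=Axo, category=book, rating=4, stock=7, price=21): rating = 4, price = 21 — fits, so Accepted. (brand=Belo, category=food, rating=1, stock=16, price=26): rating = 1, price = 26 — fits, so Accepted. (brand=Delt, category=toy, rating=3, stock=17, price=6): rating = 3, price = 6 — fails this test, so Rejected.

Rejected, Accepted, Accepted, Rejected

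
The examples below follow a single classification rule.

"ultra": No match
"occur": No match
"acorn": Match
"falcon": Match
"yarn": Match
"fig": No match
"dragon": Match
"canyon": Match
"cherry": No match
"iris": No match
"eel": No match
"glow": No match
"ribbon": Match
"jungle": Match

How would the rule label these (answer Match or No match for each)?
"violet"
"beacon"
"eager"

No match, Match, No match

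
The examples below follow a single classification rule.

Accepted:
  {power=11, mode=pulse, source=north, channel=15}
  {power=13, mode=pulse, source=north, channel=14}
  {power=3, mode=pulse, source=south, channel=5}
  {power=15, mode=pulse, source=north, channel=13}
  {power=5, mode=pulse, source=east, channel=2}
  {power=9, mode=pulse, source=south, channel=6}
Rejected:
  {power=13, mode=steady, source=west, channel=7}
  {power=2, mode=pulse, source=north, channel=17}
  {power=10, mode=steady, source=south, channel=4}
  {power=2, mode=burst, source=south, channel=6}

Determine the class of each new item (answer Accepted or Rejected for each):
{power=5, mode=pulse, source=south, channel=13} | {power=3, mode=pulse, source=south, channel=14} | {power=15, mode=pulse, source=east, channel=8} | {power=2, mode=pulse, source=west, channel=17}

Accepted, Accepted, Accepted, Rejected

The common property of the 'Accepted' items is: mode is pulse AND power ≥ 3. No 'Rejected' item has it.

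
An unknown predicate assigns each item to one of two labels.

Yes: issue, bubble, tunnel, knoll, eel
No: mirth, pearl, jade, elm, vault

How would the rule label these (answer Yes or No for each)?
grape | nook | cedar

No, Yes, No

Every 'Yes' example satisfies: has a double letter. None of the 'No' examples do.
No: grape, since no doubled letter.
Yes: nook, since 'oo' doubled.
No: cedar, since no doubled letter.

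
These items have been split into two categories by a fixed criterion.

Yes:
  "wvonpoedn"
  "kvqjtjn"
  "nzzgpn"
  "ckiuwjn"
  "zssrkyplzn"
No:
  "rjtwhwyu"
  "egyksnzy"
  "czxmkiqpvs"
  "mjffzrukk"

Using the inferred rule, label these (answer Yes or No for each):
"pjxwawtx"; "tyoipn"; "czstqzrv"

No, Yes, No

The common property of the 'Yes' items is: ends with 'n'. No 'No' item has it.
No: "pjxwawtx", since ends with 'x'.
Yes: "tyoipn", since ends with 'n'.
No: "czstqzrv", since ends with 'v'.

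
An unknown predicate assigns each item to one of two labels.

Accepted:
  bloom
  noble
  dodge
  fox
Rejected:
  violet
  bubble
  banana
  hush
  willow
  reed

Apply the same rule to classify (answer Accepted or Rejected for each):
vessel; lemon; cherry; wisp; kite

Rejected, Accepted, Rejected, Rejected, Rejected

The distinguishing property — odd length — holds for all the 'Accepted' cases and none of the 'Rejected' cases.
vessel → length 6 → Rejected. lemon → length 5 → Accepted. cherry → length 6 → Rejected. wisp → length 4 → Rejected. kite → length 4 → Rejected.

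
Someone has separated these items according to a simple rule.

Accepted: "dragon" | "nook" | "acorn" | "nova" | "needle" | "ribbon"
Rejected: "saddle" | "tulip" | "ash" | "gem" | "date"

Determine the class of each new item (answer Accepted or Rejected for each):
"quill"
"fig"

The distinguishing property — contains 'n' — holds for all the 'Accepted' cases and none of the 'Rejected' cases.
Rejected: "quill", since no 'n'.
Rejected: "fig", since no 'n'.

Rejected, Rejected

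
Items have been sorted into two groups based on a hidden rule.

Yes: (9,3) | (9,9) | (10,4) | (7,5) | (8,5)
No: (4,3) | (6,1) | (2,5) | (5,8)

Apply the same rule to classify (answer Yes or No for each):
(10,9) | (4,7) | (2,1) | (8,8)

Yes, No, No, Yes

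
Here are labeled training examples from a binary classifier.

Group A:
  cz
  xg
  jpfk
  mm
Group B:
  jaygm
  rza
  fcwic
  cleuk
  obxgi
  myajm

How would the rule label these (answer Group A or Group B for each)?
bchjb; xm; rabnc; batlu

Group B, Group A, Group B, Group B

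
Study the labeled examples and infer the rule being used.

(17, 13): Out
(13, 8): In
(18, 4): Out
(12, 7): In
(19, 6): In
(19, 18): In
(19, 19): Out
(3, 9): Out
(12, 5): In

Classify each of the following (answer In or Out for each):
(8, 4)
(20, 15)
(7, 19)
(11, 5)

Out, In, Out, Out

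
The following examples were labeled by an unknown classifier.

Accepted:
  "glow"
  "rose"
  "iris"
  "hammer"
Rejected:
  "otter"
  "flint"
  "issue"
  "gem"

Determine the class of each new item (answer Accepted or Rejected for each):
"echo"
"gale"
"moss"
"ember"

All 'Accepted' examples share one property — even length — and every 'Rejected' example lacks it.
"echo" — length 4, hence Accepted. "gale" — length 4, hence Accepted. "moss" — length 4, hence Accepted. "ember" — length 5, hence Rejected.

Accepted, Accepted, Accepted, Rejected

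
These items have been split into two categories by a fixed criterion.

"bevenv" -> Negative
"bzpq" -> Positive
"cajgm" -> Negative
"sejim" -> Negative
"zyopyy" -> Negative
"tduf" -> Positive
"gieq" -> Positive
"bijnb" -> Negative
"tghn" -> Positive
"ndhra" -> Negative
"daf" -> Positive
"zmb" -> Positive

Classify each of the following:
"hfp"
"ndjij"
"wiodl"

Positive, Negative, Negative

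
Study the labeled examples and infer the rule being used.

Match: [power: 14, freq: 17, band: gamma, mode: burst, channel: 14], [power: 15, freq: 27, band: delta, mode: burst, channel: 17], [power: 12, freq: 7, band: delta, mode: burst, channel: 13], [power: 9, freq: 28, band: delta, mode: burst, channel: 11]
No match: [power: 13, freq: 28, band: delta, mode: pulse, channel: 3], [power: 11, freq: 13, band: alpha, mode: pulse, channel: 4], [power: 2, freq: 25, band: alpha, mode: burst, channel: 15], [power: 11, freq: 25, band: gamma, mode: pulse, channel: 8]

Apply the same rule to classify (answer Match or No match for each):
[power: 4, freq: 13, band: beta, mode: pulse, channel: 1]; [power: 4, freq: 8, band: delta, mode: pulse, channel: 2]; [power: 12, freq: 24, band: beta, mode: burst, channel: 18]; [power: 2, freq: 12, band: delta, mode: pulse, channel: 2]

Rule: mode is burst AND power ≥ 9. This holds for each 'Match' example and fails for each 'No match' one.

No match, No match, Match, No match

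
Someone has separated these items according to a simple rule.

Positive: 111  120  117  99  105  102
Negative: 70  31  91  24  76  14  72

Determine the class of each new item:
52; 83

Negative, Negative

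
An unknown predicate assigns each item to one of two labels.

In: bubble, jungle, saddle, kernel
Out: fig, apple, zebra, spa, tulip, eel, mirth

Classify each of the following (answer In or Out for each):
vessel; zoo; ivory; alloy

In, Out, Out, Out

All 'In' examples share one property — even length — and every 'Out' example lacks it.
vessel: length 6 — fits, so In. zoo: length 3 — does not pass, so Out. ivory: length 5 — does not pass, so Out. alloy: length 5 — does not pass, so Out.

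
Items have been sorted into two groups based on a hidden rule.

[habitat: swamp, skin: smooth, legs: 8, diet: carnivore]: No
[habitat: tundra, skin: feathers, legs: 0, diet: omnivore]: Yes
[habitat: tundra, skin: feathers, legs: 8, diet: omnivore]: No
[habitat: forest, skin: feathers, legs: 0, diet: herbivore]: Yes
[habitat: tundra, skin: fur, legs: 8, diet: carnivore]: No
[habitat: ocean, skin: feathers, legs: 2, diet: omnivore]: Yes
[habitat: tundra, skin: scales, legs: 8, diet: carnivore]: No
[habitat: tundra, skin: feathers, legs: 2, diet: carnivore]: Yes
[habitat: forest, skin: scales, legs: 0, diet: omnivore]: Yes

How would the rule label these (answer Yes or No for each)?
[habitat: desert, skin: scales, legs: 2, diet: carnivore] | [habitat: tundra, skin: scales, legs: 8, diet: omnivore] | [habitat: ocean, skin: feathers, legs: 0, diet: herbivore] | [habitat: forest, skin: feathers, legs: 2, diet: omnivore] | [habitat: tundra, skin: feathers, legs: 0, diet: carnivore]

Yes, No, Yes, Yes, Yes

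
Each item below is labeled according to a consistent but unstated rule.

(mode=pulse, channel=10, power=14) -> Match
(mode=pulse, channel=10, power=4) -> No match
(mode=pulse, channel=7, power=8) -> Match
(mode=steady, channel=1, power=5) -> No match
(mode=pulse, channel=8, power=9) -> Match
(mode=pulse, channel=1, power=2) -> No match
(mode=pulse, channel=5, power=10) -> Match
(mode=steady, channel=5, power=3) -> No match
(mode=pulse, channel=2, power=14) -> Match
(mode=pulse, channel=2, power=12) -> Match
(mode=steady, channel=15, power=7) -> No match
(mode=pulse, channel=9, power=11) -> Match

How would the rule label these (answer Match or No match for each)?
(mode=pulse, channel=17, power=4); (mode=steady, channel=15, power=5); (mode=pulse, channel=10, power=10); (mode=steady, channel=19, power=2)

No match, No match, Match, No match

A rule that fits every label: power ≥ 8 — true of each 'Match' example, false of each 'No match' one.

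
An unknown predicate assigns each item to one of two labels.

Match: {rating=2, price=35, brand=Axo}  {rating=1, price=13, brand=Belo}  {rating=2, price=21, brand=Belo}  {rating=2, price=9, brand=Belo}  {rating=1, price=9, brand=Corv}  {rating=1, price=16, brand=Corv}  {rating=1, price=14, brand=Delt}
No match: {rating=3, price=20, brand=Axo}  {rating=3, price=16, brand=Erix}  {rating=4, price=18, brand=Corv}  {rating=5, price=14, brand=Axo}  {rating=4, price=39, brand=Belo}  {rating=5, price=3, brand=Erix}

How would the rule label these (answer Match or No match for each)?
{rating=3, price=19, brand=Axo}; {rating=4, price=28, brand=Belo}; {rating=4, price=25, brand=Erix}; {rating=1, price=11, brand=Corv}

No match, No match, No match, Match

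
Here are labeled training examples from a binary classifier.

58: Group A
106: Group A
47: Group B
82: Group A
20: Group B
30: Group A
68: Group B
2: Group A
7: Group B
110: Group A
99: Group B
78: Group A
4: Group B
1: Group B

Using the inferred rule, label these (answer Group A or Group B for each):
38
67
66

Group A, Group B, Group A

'Group A' ⟺ ≡ 2 (mod 4).
38: 38 mod 4 = 2 — meets the rule, so Group A. 67: 67 mod 4 = 3 — does not pass, so Group B. 66: 66 mod 4 = 2 — meets the rule, so Group A.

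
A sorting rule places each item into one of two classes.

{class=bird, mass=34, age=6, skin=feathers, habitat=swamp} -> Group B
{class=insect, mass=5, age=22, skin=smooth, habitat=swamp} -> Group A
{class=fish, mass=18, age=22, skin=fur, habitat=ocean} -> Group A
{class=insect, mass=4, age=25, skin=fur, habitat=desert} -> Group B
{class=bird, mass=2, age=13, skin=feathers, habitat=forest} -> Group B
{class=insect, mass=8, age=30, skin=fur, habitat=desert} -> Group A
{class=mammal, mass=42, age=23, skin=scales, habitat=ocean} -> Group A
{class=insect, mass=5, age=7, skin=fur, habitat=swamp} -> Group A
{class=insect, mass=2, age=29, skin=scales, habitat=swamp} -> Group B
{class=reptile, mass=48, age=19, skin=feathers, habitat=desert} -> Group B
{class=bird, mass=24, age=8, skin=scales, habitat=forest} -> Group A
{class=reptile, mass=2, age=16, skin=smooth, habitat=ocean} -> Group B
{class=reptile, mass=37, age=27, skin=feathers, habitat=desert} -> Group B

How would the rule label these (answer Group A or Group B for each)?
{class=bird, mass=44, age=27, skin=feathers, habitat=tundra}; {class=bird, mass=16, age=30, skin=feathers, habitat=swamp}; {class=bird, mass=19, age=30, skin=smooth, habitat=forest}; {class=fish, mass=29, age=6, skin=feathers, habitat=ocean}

One predicate separates the groups cleanly: skin is not feathers AND mass ≥ 5.
{class=bird, mass=44, age=27, skin=feathers, habitat=tundra} → skin is feathers, mass = 44 → Group B. {class=bird, mass=16, age=30, skin=feathers, habitat=swamp} → skin is feathers, mass = 16 → Group B. {class=bird, mass=19, age=30, skin=smooth, habitat=forest} → skin is smooth, mass = 19 → Group A. {class=fish, mass=29, age=6, skin=feathers, habitat=ocean} → skin is feathers, mass = 29 → Group B.

Group B, Group B, Group A, Group B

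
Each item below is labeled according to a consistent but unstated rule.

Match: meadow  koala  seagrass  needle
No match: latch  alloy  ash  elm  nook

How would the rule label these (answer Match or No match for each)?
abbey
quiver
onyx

Rule: has ≥ 3 vowels. This holds for each 'Match' example and fails for each 'No match' one.
abbey — 2 vowels, hence No match. quiver — 3 vowels, hence Match. onyx — 1 vowel, hence No match.

No match, Match, No match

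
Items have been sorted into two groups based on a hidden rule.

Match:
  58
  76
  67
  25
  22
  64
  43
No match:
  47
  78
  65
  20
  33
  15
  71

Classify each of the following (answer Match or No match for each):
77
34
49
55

Looking at the examples, the only property every 'Match' case has and every 'No match' case lacks is: ≡ 1 (mod 3).
77: 77 mod 3 = 2, fails this test → No match.
34: 34 mod 3 = 1, satisfies this → Match.
49: 49 mod 3 = 1, satisfies this → Match.
55: 55 mod 3 = 1, satisfies this → Match.

No match, Match, Match, Match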